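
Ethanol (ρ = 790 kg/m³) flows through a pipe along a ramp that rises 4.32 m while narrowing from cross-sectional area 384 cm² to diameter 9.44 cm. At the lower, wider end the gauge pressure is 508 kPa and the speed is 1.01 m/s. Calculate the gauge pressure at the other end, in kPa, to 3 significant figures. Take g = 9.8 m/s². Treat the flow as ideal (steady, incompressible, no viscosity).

The volume flow rate is constant, so v₂ = (A₁/A₂)v₁ = (384/70.0)·1.01 = 5.54 m/s.
Bernoulli: P₁ + ½ρv₁² + ρg h₁ = P₂ + ½ρv₂² + ρg h₂, so P₂ = P₁ + ½ρ(v₁² − v₂²) − ρg(h₂ − h₁).
P₂ = 508000 + ½·790·(1.01² − 5.54²) − 790·9.8·(+4.32) = 508000 + (-11700) − (33400) = 463000 Pa.

P₂ ≈ 463 kPa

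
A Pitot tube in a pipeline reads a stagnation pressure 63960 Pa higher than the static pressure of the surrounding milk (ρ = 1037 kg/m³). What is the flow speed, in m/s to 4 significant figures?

At the stagnation point the flow is brought to rest, so Bernoulli gives P_stag − P_static = ½ρv².
v = √(2ΔP/ρ) = √(2·63960/1037) = 11.11 m/s.

v ≈ 11.11 m/s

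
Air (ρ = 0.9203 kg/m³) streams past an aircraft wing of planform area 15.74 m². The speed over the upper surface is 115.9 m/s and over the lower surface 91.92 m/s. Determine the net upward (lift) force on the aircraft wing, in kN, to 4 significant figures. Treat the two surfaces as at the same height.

F = 36.09 kN

From P + ½ρv² = const at equal height, P_low − P_up = ½ρ(v_up² − v_low²).
ΔP = ½·0.9203·(115.9² − 91.92²) = 2293 Pa.
Lift = ΔP · A = 2293 × 15.74 = 36090 N.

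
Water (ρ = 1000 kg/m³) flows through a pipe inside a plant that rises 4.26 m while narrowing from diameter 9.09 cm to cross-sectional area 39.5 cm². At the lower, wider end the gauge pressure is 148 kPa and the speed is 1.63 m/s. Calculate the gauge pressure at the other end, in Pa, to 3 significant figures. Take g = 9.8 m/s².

Mass conservation (A₁v₁ = A₂v₂) gives v₂ = 1.63 × 64.9/39.5 = 2.68 m/s.
Energy conservation along the streamline gives P₂ = P₁ − ½ρ(v₂² − v₁²) − ρg(h₂ − h₁).
P₂ = 148000 + ½·1000·(1.63² − 2.68²) − 1000·9.8·(+4.26) = 148000 + (-2260) − (41700) = 104000 Pa.

104000 Pa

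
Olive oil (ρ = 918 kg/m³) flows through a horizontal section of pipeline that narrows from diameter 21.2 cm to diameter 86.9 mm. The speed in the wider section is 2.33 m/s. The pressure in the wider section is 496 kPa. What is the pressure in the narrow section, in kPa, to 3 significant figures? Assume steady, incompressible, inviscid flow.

By continuity, v₂ = v₁·A₁/A₂ = 2.33·(353/59.3) = 13.9 m/s.
Along the horizontal streamline, P + ½ρv² is constant.
P₂ = P₁ − ½ρ(v₂² − v₁²) = 496000 − ½·918·(13.9² − 2.33²) = 496000 − 85800 = 410000 Pa.

P₂ = 410 kPa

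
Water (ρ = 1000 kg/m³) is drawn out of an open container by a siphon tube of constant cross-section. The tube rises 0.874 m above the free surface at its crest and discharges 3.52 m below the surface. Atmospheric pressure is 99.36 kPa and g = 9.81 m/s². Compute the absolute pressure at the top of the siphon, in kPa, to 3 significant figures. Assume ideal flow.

From the surface to the outlet (both open to atmosphere, surface at rest): v = √(2g·h_out) = √(2·9.81·3.52) = 8.31 m/s.
Continuity keeps v the same throughout the tube; from surface to crest, P_atm + 0 = P_top + ½ρv² + ρg·h_top.
P_top = 99360 − ½·1000·8.31² − 1000·9.81·0.874 = 56300 Pa.

56.3 kPa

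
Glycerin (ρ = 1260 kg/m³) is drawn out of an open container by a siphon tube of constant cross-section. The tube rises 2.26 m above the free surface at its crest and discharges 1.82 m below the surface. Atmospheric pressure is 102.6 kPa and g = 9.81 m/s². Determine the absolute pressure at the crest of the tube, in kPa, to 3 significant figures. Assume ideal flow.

From the surface to the outlet (both open to atmosphere, surface at rest): v = √(2g·h_out) = √(2·9.81·1.82) = 5.98 m/s.
Continuity keeps v the same throughout the tube; from surface to crest, P_atm + 0 = P_top + ½ρv² + ρg·h_top.
P_top = 102600 − ½·1260·5.98² − 1260·9.81·2.26 = 52200 Pa.

P_top = 52.2 kPa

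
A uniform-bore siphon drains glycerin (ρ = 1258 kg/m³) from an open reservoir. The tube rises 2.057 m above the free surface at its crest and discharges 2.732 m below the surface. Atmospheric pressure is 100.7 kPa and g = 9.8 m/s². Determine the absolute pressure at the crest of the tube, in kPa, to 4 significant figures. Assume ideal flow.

P_top ≈ 41.66 kPa

From the surface to the outlet (both open to atmosphere, surface at rest): v = √(2g·h_out) = √(2·9.8·2.732) = 7.318 m/s.
With constant cross-section the crest speed equals v; applying Bernoulli from the surface up to the crest, P_top = P_atm − ½ρv² − ρg·h_top.
P_top = 100700 − ½·1258·7.318² − 1258·9.8·2.057 = 41660 Pa.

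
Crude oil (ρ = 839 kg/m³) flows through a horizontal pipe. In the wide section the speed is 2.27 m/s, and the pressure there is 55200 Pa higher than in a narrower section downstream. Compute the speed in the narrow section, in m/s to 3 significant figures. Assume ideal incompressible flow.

v₂ = 11.7 m/s

Along the level pipe P + ½ρv² is conserved, hence v₂² = v₁² + 2(P₁ − P₂)/ρ.
v₂ = √(2.27² + 2·55200/839) = √(5.15 + 132) = 11.7 m/s.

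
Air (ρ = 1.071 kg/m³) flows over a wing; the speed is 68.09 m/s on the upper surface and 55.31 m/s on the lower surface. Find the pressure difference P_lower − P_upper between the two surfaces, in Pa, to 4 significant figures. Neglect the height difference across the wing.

The pressure is lower where the speed is higher: ΔP = ½ρ(v_up² − v_low²).
ΔP = ½·1.071·(68.09² − 55.31²) = 844.5 Pa.

ΔP = 844.5 Pa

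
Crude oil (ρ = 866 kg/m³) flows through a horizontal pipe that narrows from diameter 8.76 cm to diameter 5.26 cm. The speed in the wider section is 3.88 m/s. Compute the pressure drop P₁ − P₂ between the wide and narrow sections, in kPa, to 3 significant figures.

ΔP = 43.6 kPa

By continuity, v₂ = v₁·A₁/A₂ = 3.88·(60.3/21.7) = 10.8 m/s.
The pipe is horizontal, so Bernoulli reduces to P₁ + ½ρv₁² = P₂ + ½ρv₂².
P₁ − P₂ = ½·866·(10.8² − 3.88²) = ½·866·101 = 43600 Pa.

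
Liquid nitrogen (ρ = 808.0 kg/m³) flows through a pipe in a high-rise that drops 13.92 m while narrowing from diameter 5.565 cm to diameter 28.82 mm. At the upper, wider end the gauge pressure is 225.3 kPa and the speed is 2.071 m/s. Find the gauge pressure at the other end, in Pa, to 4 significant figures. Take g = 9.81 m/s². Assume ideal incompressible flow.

Mass conservation (A₁v₁ = A₂v₂) gives v₂ = 2.071 × 24.32/6.523 = 7.722 m/s.
Energy conservation along the streamline gives P₂ = P₁ − ½ρ(v₂² − v₁²) − ρg(h₂ − h₁).
P₂ = 225300 + ½·808.0·(2.071² − 7.722²) − 808.0·9.81·(−13.92) = 225300 + (-22360) − (-110300) = 313300 Pa.

313300 Pa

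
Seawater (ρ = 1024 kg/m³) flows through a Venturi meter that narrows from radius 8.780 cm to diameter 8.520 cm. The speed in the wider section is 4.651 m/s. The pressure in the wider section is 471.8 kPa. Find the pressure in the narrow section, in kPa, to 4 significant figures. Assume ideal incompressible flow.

P₂ ≈ 283.0 kPa

Mass conservation (A₁v₁ = A₂v₂) gives v₂ = 4.651 × 242.2/57.01 = 19.76 m/s.
Bernoulli (h₁ = h₂): P₁ − P₂ = ½ρ(v₂² − v₁²).
P₂ = P₁ − ½ρ(v₂² − v₁²) = 471800 − ½·1024·(19.76² − 4.651²) = 471800 − 188800 = 283000 Pa.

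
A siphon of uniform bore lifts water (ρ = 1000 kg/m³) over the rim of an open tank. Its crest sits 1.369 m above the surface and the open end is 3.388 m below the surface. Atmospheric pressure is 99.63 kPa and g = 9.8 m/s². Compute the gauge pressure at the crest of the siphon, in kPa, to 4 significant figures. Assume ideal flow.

-46.62 kPa

Bernoulli surface→outlet gives ½v² = g·h_out, so v = √(2·9.8·3.388) = 8.149 m/s.
Continuity keeps v the same throughout the tube; from surface to crest, P_atm + 0 = P_top + ½ρv² + ρg·h_top.
P_top = 99630 − ½·1000·8.149² − 1000·9.8·1.369 = 53010 Pa. So P_gauge = P_top − P_atm = -46620 Pa.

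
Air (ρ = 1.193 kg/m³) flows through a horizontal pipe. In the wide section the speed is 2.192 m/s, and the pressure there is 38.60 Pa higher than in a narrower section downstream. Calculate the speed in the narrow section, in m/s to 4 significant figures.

8.338 m/s

With h₁ = h₂, rearranging Bernoulli gives v₂ = √(v₁² + 2ΔP/ρ).
v₂ = √(2.192² + 2·38.60/1.193) = √(4.805 + 64.71) = 8.338 m/s.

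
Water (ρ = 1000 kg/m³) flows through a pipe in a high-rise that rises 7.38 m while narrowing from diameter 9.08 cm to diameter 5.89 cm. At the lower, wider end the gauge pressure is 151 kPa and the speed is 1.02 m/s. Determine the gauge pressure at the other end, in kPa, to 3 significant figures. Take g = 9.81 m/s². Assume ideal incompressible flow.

P₂ ≈ 76.2 kPa

The volume flow rate is constant, so v₂ = (A₁/A₂)v₁ = (64.8/27.2)·1.02 = 2.42 m/s.
Bernoulli: P₁ + ½ρv₁² + ρg h₁ = P₂ + ½ρv₂² + ρg h₂, so P₂ = P₁ + ½ρ(v₁² − v₂²) − ρg(h₂ − h₁).
P₂ = 151000 + ½·1000·(1.02² − 2.42²) − 1000·9.81·(+7.38) = 151000 + (-2420) − (72400) = 76200 Pa.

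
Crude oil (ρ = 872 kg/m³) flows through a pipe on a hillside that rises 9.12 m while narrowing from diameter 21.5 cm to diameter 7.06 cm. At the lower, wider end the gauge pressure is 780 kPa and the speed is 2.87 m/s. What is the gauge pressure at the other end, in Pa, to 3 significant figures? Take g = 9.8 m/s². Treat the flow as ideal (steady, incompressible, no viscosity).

397000 Pa

Continuity gives A₁v₁ = A₂v₂, so v₂ = (363 cm²)/(39.1 cm²) × 2.87 m/s = 26.6 m/s.
Energy conservation along the streamline gives P₂ = P₁ − ½ρ(v₂² − v₁²) − ρg(h₂ − h₁).
P₂ = 780000 + ½·872·(2.87² − 26.6²) − 872·9.8·(+9.12) = 780000 + (-305000) − (77900) = 397000 Pa.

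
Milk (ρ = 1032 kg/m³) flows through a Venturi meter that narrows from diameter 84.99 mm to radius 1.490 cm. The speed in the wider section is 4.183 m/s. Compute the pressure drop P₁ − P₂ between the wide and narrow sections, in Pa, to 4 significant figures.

By continuity, v₂ = v₁·A₁/A₂ = 4.183·(56.73/6.975) = 34.02 m/s.
With no height change, Bernoulli's equation is P₁ + ½ρv₁² = P₂ + ½ρv₂².
P₁ − P₂ = ½·1032·(34.02² − 4.183²) = ½·1032·1140 = 588300 Pa.

588300 Pa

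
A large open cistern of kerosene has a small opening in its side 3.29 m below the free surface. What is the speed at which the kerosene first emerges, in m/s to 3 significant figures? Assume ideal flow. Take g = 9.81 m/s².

v = 8.03 m/s

Torricelli's result v = √(2gh) gives v = √(2·9.81·3.29) = 8.03 m/s.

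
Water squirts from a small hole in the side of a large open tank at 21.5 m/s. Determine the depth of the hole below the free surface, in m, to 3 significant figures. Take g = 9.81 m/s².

h = 23.6 m

Torricelli: v = √(2gh), so h = v²/(2g).
h = 21.5²/(2·9.81) = 462/19.62 = 23.6 m.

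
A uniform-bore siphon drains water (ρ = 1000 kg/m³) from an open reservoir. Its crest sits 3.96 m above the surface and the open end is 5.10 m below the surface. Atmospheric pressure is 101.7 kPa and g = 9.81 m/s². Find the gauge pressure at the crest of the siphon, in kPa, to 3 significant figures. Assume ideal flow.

The outlet speed comes from Torricelli: v = √(2g·5.10) = 10.0 m/s.
The bore is uniform, so the speed at the crest is the same v. Bernoulli surface→crest: P_atm = P_top + ½ρv² + ρg·h_top.
P_top = 101700 − ½·1000·10.0² − 1000·9.81·3.96 = 12800 Pa. So P_gauge = P_top − P_atm = -88900 Pa.

P_gauge ≈ -88.9 kPa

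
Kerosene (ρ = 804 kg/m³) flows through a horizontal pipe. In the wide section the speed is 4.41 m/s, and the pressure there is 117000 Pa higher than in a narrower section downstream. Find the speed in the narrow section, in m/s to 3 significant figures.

17.6 m/s

Along the level pipe P + ½ρv² is conserved, hence v₂² = v₁² + 2(P₁ − P₂)/ρ.
v₂ = √(4.41² + 2·117000/804) = √(19.4 + 291) = 17.6 m/s.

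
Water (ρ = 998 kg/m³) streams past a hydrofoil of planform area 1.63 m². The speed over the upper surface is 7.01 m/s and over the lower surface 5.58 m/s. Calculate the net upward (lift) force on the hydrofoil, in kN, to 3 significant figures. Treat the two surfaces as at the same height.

The faster flow above has the lower pressure; Bernoulli (same height) gives ΔP = ½ρ(v_up² − v_low²).
ΔP = ½·998·(7.01² − 5.58²) = 8980 Pa.
Lift = ΔP · A = 8980 × 1.63 = 14600 N.

F = 14.6 kN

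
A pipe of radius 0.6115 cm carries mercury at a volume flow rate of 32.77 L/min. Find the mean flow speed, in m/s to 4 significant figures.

Q = 32.77 L/min = 0.0005462 m³/s.
v = Q/A = 0.0005462 / 0.0001175 = 4.649 m/s.

v ≈ 4.649 m/s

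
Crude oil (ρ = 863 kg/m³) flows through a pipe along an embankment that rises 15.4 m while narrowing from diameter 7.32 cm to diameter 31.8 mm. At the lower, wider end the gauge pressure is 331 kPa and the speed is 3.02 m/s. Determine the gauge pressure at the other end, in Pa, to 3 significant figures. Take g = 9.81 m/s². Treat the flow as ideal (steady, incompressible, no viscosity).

P₂ ≈ 94100 Pa

Mass conservation (A₁v₁ = A₂v₂) gives v₂ = 3.02 × 42.1/7.94 = 16.0 m/s.
Energy conservation along the streamline gives P₂ = P₁ − ½ρ(v₂² − v₁²) − ρg(h₂ − h₁).
P₂ = 331000 + ½·863·(3.02² − 16.0²) − 863·9.81·(+15.4) = 331000 + (-107000) − (130000) = 94100 Pa.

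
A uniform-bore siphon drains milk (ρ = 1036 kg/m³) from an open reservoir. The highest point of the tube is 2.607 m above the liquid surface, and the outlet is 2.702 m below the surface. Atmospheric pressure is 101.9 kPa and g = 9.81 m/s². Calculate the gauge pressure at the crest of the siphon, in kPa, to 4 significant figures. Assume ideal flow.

Bernoulli surface→outlet gives ½v² = g·h_out, so v = √(2·9.81·2.702) = 7.281 m/s.
Continuity keeps v the same throughout the tube; from surface to crest, P_atm + 0 = P_top + ½ρv² + ρg·h_top.
P_top = 101900 − ½·1036·7.281² − 1036·9.81·2.607 = 47940 Pa. So P_gauge = P_top − P_atm = -53960 Pa.

P_gauge ≈ -53.96 kPa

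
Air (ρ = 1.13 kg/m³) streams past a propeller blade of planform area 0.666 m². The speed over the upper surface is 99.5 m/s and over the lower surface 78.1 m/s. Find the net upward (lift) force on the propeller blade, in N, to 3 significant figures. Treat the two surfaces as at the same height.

With equal heights on the two surfaces, Bernoulli gives P_lower − P_upper = ½ρ(v_upper² − v_lower²).
ΔP = ½·1.13·(99.5² − 78.1²) = 2150 Pa.
Lift = ΔP · A = 2150 × 0.666 = 1430 N.

1430 N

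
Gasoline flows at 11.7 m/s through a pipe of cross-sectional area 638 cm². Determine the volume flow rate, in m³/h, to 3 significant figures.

Q = A·v = 0.0638 m² × 11.7 m/s = 0.746 m³/s.
Converting: 0.746 m³/s × 3600 = 2690 m³/h.

2690 m³/h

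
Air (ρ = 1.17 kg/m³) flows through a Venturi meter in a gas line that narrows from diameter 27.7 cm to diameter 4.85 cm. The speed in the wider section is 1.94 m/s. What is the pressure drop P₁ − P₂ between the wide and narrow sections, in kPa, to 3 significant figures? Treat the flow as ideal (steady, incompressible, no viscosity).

ΔP ≈ 2.34 kPa

Mass conservation (A₁v₁ = A₂v₂) gives v₂ = 1.94 × 603/18.5 = 63.3 m/s.
Along the horizontal streamline, P + ½ρv² is constant.
P₁ − P₂ = ½·1.17·(63.3² − 1.94²) = ½·1.17·4000 = 2340 Pa.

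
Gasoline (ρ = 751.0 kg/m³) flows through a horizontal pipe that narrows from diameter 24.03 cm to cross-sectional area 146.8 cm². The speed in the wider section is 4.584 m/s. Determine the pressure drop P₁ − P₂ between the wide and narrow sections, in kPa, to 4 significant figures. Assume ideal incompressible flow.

ΔP ≈ 67.42 kPa

The volume flow rate is constant, so v₂ = (A₁/A₂)v₁ = (453.5/146.8)·4.584 = 14.16 m/s.
Along the horizontal streamline, P + ½ρv² is constant.
P₁ − P₂ = ½·751.0·(14.16² − 4.584²) = ½·751.0·179.5 = 67420 Pa.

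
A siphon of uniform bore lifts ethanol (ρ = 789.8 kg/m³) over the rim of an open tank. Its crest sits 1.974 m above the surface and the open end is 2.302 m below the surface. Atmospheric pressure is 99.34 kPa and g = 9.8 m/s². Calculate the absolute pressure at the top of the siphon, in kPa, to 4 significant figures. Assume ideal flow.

The outlet speed comes from Torricelli: v = √(2g·2.302) = 6.717 m/s.
With constant cross-section the crest speed equals v; applying Bernoulli from the surface up to the crest, P_top = P_atm − ½ρv² − ρg·h_top.
P_top = 99340 − ½·789.8·6.717² − 789.8·9.8·1.974 = 66240 Pa.

66.24 kPa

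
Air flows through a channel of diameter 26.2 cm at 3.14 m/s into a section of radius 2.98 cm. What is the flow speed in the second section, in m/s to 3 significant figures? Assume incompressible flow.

By continuity, v₂ = v₁·A₁/A₂ = 3.14·(539/27.9) = 60.7 m/s.

60.7 m/s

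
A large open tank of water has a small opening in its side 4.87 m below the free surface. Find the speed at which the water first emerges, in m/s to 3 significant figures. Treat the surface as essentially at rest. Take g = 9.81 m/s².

v = 9.77 m/s

The surface is effectively still and both ends are open, so ½v² = gh and v = √(2·9.81·4.87) = 9.77 m/s.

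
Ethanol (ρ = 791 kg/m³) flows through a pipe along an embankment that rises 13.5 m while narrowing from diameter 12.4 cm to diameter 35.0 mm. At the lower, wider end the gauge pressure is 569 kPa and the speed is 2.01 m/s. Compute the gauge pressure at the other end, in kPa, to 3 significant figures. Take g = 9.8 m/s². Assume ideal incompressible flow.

Continuity gives A₁v₁ = A₂v₂, so v₂ = (121 cm²)/(9.62 cm²) × 2.01 m/s = 25.2 m/s.
Applying Bernoulli between the two ends and solving for P₂: P₂ = P₁ + ½ρ(v₁² − v₂²) − ρgΔh.
P₂ = 569000 + ½·791·(2.01² − 25.2²) − 791·9.8·(+13.5) = 569000 + (-250000) − (105000) = 214000 Pa.

P₂ ≈ 214 kPa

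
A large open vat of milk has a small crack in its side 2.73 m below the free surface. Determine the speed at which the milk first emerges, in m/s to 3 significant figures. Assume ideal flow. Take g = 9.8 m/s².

v = 7.31 m/s

The surface is effectively still and both ends are open, so ½v² = gh and v = √(2·9.8·2.73) = 7.31 m/s.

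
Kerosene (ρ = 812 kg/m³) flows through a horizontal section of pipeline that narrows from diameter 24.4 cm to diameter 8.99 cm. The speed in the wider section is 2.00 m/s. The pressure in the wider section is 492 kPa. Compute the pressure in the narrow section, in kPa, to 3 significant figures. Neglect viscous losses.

P₂ ≈ 405 kPa

Continuity gives A₁v₁ = A₂v₂, so v₂ = (468 cm²)/(63.5 cm²) × 2.00 m/s = 14.7 m/s.
The pipe is horizontal, so Bernoulli reduces to P₁ + ½ρv₁² = P₂ + ½ρv₂².
P₂ = P₁ − ½ρ(v₂² − v₁²) = 492000 − ½·812·(14.7² − 2.00²) = 492000 − 86500 = 405000 Pa.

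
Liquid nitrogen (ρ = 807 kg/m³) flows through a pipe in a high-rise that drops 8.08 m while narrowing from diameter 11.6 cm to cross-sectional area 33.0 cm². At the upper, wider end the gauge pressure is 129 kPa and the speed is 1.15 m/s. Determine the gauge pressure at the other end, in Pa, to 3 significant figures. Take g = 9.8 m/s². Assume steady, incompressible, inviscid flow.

Continuity gives A₁v₁ = A₂v₂, so v₂ = (106 cm²)/(33.0 cm²) × 1.15 m/s = 3.68 m/s.
Energy conservation along the streamline gives P₂ = P₁ − ½ρ(v₂² − v₁²) − ρg(h₂ − h₁).
P₂ = 129000 + ½·807·(1.15² − 3.68²) − 807·9.8·(−8.08) = 129000 + (-4940) − (-63900) = 188000 Pa.

P₂ ≈ 188000 Pa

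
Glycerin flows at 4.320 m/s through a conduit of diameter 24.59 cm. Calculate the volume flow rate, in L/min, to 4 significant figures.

Q = A·v = 0.04749 m² × 4.320 m/s = 0.2052 m³/s.
Converting: 0.2052 m³/s × 60000 = 12310 L/min.

12310 L/min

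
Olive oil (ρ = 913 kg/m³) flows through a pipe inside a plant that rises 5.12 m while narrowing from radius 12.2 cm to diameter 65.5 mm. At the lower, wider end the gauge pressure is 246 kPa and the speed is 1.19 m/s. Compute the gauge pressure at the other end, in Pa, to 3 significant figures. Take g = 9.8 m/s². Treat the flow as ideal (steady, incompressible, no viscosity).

Continuity gives A₁v₁ = A₂v₂, so v₂ = (468 cm²)/(33.7 cm²) × 1.19 m/s = 16.5 m/s.
Applying Bernoulli between the two ends and solving for P₂: P₂ = P₁ + ½ρ(v₁² − v₂²) − ρgΔh.
P₂ = 246000 + ½·913·(1.19² − 16.5²) − 913·9.8·(+5.12) = 246000 + (-124000) − (45800) = 76300 Pa.

P₂ ≈ 76300 Pa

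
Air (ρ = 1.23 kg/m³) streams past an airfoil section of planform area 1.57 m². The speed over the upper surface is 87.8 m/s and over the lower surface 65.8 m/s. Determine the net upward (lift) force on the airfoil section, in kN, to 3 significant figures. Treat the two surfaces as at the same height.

3.26 kN

From P + ½ρv² = const at equal height, P_low − P_up = ½ρ(v_up² − v_low²).
ΔP = ½·1.23·(87.8² − 65.8²) = 2080 Pa.
Lift = ΔP · A = 2080 × 1.57 = 3260 N.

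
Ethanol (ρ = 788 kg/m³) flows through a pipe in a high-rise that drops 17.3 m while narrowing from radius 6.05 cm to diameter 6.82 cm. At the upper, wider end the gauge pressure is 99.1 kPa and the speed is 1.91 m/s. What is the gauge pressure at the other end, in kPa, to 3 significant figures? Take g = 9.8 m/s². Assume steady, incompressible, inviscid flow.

Continuity gives A₁v₁ = A₂v₂, so v₂ = (115 cm²)/(36.5 cm²) × 1.91 m/s = 6.01 m/s.
Energy conservation along the streamline gives P₂ = P₁ − ½ρ(v₂² − v₁²) − ρg(h₂ − h₁).
P₂ = 99100 + ½·788·(1.91² − 6.01²) − 788·9.8·(−17.3) = 99100 + (-12800) − (-134000) = 220000 Pa.

P₂ = 220 kPa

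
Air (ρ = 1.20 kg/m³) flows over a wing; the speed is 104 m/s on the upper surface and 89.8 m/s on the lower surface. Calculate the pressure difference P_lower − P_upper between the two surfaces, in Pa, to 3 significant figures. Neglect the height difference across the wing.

ΔP ≈ 1650 Pa

Bernoulli (same height): P_lower − P_upper = ½ρ(v_upper² − v_lower²).
ΔP = ½·1.20·(104² − 89.8²) = 1650 Pa.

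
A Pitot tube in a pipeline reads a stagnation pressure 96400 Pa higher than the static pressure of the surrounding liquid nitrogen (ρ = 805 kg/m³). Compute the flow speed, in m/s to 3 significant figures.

v = 15.5 m/s

At the stagnation point the flow is brought to rest, so Bernoulli gives P_stag − P_static = ½ρv².
v = √(2ΔP/ρ) = √(2·96400/805) = 15.5 m/s.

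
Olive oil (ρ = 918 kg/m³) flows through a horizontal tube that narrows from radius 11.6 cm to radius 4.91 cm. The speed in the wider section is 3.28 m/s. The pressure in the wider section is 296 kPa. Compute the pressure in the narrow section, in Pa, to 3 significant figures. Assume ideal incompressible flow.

By continuity, v₂ = v₁·A₁/A₂ = 3.28·(423/75.7) = 18.3 m/s.
With no height change, Bernoulli's equation is P₁ + ½ρv₁² = P₂ + ½ρv₂².
P₂ = P₁ − ½ρ(v₂² − v₁²) = 296000 − ½·918·(18.3² − 3.28²) = 296000 − 149000 = 147000 Pa.

147000 Pa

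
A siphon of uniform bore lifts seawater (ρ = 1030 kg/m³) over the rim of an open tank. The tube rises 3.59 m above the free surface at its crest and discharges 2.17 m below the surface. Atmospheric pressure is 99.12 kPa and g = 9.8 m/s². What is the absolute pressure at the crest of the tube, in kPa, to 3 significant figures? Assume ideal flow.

Bernoulli surface→outlet gives ½v² = g·h_out, so v = √(2·9.8·2.17) = 6.52 m/s.
Continuity keeps v the same throughout the tube; from surface to crest, P_atm + 0 = P_top + ½ρv² + ρg·h_top.
P_top = 99120 − ½·1030·6.52² − 1030·9.8·3.59 = 41000 Pa.

41.0 kPa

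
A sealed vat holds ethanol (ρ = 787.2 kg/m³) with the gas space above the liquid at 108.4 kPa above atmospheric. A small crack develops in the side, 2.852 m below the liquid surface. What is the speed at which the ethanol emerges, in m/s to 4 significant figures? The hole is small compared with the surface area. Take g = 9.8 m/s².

Take point 1 at the surface (v₁ ≈ 0) and point 2 at the hole (at atmospheric pressure). Bernoulli: P₁ + ρg h = P_atm + ½ρv₂².
With P₁ − P_atm = 108400 Pa, v₂ = √(2gh + 2ΔP/ρ) = √(2·9.8·2.852 + 2·108400/787.2) = 18.20 m/s.

v ≈ 18.20 m/s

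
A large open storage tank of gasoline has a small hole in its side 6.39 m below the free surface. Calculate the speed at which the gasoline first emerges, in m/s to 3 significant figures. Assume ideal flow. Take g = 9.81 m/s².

11.2 m/s

The surface is effectively still and both ends are open, so ½v² = gh and v = √(2·9.81·6.39) = 11.2 m/s.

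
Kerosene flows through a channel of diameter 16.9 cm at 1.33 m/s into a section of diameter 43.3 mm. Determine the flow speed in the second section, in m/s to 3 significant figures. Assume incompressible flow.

Continuity gives A₁v₁ = A₂v₂, so v₂ = (224 cm²)/(14.7 cm²) × 1.33 m/s = 20.3 m/s.

v₂ ≈ 20.3 m/s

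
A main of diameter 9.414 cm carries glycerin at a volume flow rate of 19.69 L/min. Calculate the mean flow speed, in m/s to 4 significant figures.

Q = 19.69 L/min = 0.0003282 m³/s.
v = Q/A = 0.0003282 / 0.006960 = 0.04715 m/s.

0.04715 m/s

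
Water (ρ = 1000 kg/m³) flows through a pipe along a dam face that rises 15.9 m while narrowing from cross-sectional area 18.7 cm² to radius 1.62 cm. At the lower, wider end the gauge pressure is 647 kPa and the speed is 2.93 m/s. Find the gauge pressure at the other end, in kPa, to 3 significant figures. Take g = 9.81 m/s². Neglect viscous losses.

Continuity gives A₁v₁ = A₂v₂, so v₂ = (18.7 cm²)/(8.24 cm²) × 2.93 m/s = 6.65 m/s.
Applying Bernoulli between the two ends and solving for P₂: P₂ = P₁ + ½ρ(v₁² − v₂²) − ρgΔh.
P₂ = 647000 + ½·1000·(2.93² − 6.65²) − 1000·9.81·(+15.9) = 647000 + (-17800) − (156000) = 473000 Pa.

P₂ ≈ 473 kPa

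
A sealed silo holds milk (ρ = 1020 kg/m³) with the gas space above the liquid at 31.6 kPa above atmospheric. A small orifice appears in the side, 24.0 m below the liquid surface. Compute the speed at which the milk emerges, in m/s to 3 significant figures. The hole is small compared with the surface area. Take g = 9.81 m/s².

v ≈ 23.1 m/s

Take point 1 at the surface (v₁ ≈ 0) and point 2 at the hole (at atmospheric pressure). Bernoulli: P₁ + ρg h = P_atm + ½ρv₂².
With P₁ − P_atm = 31600 Pa, v₂ = √(2gh + 2ΔP/ρ) = √(2·9.81·24.0 + 2·31600/1020) = 23.1 m/s.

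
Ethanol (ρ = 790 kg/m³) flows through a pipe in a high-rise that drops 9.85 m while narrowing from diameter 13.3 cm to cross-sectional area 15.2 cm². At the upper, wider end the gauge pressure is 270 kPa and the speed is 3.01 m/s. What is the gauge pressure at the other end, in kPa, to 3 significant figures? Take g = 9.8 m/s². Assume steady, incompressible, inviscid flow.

Mass conservation (A₁v₁ = A₂v₂) gives v₂ = 3.01 × 139/15.2 = 27.5 m/s.
Applying Bernoulli between the two ends and solving for P₂: P₂ = P₁ + ½ρ(v₁² − v₂²) − ρgΔh.
P₂ = 270000 + ½·790·(3.01² − 27.5²) − 790·9.8·(−9.85) = 270000 + (-295000) − (-76300) = 50900 Pa.

50.9 kPa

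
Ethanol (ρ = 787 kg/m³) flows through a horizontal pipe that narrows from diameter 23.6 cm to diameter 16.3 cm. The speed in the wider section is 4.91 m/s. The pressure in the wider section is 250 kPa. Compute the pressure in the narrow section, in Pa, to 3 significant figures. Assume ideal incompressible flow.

Mass conservation (A₁v₁ = A₂v₂) gives v₂ = 4.91 × 437/209 = 10.3 m/s.
Bernoulli (h₁ = h₂): P₁ − P₂ = ½ρ(v₂² − v₁²).
P₂ = P₁ − ½ρ(v₂² − v₁²) = 250000 − ½·787·(10.3² − 4.91²) = 250000 − 32200 = 218000 Pa.

218000 Pa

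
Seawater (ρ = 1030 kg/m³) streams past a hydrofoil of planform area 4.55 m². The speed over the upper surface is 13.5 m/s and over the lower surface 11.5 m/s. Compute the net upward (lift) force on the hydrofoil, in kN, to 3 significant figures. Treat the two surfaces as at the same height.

F ≈ 117 kN

From P + ½ρv² = const at equal height, P_low − P_up = ½ρ(v_up² − v_low²).
ΔP = ½·1030·(13.5² − 11.5²) = 25800 Pa.
Lift = ΔP · A = 25800 × 4.55 = 117000 N.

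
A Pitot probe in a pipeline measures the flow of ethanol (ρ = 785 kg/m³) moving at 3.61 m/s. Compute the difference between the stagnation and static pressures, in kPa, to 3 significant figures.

ΔP = 5.12 kPa

At the stagnation point the flow is brought to rest, so Bernoulli gives P_stag − P_static = ½ρv².
ΔP = ½·785·3.61² = 5120 Pa.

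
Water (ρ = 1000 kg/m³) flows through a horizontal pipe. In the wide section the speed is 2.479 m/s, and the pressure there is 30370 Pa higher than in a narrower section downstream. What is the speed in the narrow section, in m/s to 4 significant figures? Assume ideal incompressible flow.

v₂ ≈ 8.178 m/s

Horizontal Bernoulli: P₁ + ½ρv₁² = P₂ + ½ρv₂², so v₂² = v₁² + 2(P₁ − P₂)/ρ.
v₂ = √(2.479² + 2·30370/1000) = √(6.145 + 60.74) = 8.178 m/s.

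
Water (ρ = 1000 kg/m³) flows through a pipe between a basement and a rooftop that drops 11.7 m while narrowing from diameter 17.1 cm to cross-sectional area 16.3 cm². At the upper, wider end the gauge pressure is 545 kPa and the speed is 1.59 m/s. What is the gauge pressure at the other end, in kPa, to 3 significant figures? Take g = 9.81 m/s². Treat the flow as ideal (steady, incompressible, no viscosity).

P₂ ≈ 410 kPa

By continuity, v₂ = v₁·A₁/A₂ = 1.59·(230/16.3) = 22.4 m/s.
Energy conservation along the streamline gives P₂ = P₁ − ½ρ(v₂² − v₁²) − ρg(h₂ − h₁).
P₂ = 545000 + ½·1000·(1.59² − 22.4²) − 1000·9.81·(−11.7) = 545000 + (-250000) − (-115000) = 410000 Pa.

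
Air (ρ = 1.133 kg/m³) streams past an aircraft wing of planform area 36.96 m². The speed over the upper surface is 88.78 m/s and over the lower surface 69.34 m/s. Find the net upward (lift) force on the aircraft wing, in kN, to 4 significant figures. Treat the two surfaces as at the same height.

64.36 kN

The faster flow above has the lower pressure; Bernoulli (same height) gives ΔP = ½ρ(v_up² − v_low²).
ΔP = ½·1.133·(88.78² − 69.34²) = 1741 Pa.
Lift = ΔP · A = 1741 × 36.96 = 64360 N.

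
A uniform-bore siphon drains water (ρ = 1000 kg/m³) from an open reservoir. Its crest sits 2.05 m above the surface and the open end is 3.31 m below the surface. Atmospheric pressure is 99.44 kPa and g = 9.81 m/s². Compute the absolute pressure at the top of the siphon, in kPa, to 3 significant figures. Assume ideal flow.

P_top ≈ 46.9 kPa

Bernoulli surface→outlet gives ½v² = g·h_out, so v = √(2·9.81·3.31) = 8.06 m/s.
Continuity keeps v the same throughout the tube; from surface to crest, P_atm + 0 = P_top + ½ρv² + ρg·h_top.
P_top = 99440 − ½·1000·8.06² − 1000·9.81·2.05 = 46900 Pa.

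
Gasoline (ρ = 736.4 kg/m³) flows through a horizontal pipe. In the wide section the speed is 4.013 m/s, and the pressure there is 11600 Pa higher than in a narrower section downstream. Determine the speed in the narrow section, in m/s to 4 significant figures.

v₂ = 6.900 m/s

Along the level pipe P + ½ρv² is conserved, hence v₂² = v₁² + 2(P₁ − P₂)/ρ.
v₂ = √(4.013² + 2·11600/736.4) = √(16.10 + 31.50) = 6.900 m/s.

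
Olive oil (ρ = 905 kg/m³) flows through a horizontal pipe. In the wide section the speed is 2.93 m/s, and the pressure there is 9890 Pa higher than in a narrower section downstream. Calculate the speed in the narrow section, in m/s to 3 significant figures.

Along the level pipe P + ½ρv² is conserved, hence v₂² = v₁² + 2(P₁ − P₂)/ρ.
v₂ = √(2.93² + 2·9890/905) = √(8.58 + 21.9) = 5.52 m/s.

5.52 m/s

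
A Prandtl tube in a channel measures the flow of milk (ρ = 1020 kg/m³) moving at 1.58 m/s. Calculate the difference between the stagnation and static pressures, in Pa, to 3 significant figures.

At the stagnation point the flow is brought to rest, so Bernoulli gives P_stag − P_static = ½ρv².
ΔP = ½·1020·1.58² = 1270 Pa.

ΔP = 1270 Pa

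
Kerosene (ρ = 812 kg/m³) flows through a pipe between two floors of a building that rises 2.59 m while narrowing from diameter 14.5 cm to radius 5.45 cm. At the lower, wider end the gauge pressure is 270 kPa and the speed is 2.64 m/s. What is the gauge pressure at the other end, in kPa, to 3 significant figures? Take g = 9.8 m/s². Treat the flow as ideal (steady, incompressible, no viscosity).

243 kPa

The volume flow rate is constant, so v₂ = (A₁/A₂)v₁ = (165/93.3)·2.64 = 4.67 m/s.
Bernoulli: P₁ + ½ρv₁² + ρg h₁ = P₂ + ½ρv₂² + ρg h₂, so P₂ = P₁ + ½ρ(v₁² − v₂²) − ρg(h₂ − h₁).
P₂ = 270000 + ½·812·(2.64² − 4.67²) − 812·9.8·(+2.59) = 270000 + (-6030) − (20600) = 243000 Pa.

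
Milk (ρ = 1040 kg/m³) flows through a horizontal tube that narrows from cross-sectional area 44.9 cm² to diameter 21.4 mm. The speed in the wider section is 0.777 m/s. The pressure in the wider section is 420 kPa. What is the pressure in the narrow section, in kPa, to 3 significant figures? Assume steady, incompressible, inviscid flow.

371 kPa

The volume flow rate is constant, so v₂ = (A₁/A₂)v₁ = (44.9/3.60)·0.777 = 9.70 m/s.
The pipe is horizontal, so Bernoulli reduces to P₁ + ½ρv₁² = P₂ + ½ρv₂².
P₂ = P₁ − ½ρ(v₂² − v₁²) = 420000 − ½·1040·(9.70² − 0.777²) = 420000 − 48600 = 371000 Pa.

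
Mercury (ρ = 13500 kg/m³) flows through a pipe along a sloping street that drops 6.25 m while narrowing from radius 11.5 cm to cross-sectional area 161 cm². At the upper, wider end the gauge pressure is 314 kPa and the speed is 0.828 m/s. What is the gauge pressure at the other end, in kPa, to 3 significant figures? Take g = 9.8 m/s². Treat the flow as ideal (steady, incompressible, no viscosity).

P₂ ≈ 1110 kPa

The volume flow rate is constant, so v₂ = (A₁/A₂)v₁ = (415/161)·0.828 = 2.14 m/s.
Energy conservation along the streamline gives P₂ = P₁ − ½ρ(v₂² − v₁²) − ρg(h₂ − h₁).
P₂ = 314000 + ½·13500·(0.828² − 2.14²) − 13500·9.8·(−6.25) = 314000 + (-26200) − (-827000) = 1110000 Pa.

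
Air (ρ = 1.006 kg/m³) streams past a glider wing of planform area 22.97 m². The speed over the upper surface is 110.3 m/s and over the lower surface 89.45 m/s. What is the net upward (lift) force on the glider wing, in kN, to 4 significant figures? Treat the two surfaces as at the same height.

From P + ½ρv² = const at equal height, P_low − P_up = ½ρ(v_up² − v_low²).
ΔP = ½·1.006·(110.3² − 89.45²) = 2095 Pa.
Lift = ΔP · A = 2095 × 22.97 = 48120 N.

48.12 kN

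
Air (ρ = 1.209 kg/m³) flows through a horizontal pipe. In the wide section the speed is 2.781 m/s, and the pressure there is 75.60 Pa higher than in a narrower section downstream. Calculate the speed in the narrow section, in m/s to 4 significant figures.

Horizontal Bernoulli: P₁ + ½ρv₁² = P₂ + ½ρv₂², so v₂² = v₁² + 2(P₁ − P₂)/ρ.
v₂ = √(2.781² + 2·75.60/1.209) = √(7.734 + 125.1) = 11.52 m/s.

11.52 m/s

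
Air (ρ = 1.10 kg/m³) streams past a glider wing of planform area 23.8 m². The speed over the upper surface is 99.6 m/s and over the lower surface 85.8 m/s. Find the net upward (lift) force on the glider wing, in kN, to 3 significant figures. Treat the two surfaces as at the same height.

With equal heights on the two surfaces, Bernoulli gives P_lower − P_upper = ½ρ(v_upper² − v_lower²).
ΔP = ½·1.10·(99.6² − 85.8²) = 1410 Pa.
Lift = ΔP · A = 1410 × 23.8 = 33500 N.

F ≈ 33.5 kN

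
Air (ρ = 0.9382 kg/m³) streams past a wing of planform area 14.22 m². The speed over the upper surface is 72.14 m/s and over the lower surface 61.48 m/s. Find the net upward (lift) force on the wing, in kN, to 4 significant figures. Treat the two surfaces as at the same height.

The faster flow above has the lower pressure; Bernoulli (same height) gives ΔP = ½ρ(v_up² − v_low²).
ΔP = ½·0.9382·(72.14² − 61.48²) = 668.2 Pa.
Lift = ΔP · A = 668.2 × 14.22 = 9502 N.

F ≈ 9.502 kN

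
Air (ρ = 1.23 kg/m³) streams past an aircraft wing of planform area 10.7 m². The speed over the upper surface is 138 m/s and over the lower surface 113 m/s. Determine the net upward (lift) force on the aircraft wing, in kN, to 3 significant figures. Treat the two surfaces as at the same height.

The faster flow above has the lower pressure; Bernoulli (same height) gives ΔP = ½ρ(v_up² − v_low²).
ΔP = ½·1.23·(138² − 113²) = 3860 Pa.
Lift = ΔP · A = 3860 × 10.7 = 41300 N.

41.3 kN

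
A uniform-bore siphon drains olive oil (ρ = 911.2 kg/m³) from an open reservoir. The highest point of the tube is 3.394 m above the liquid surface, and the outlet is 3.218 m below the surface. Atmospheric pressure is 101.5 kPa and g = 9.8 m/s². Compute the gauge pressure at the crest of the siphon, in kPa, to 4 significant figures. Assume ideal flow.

-59.04 kPa

Bernoulli surface→outlet gives ½v² = g·h_out, so v = √(2·9.8·3.218) = 7.942 m/s.
With constant cross-section the crest speed equals v; applying Bernoulli from the surface up to the crest, P_top = P_atm − ½ρv² − ρg·h_top.
P_top = 101500 − ½·911.2·7.942² − 911.2·9.8·3.394 = 42460 Pa. So P_gauge = P_top − P_atm = -59040 Pa.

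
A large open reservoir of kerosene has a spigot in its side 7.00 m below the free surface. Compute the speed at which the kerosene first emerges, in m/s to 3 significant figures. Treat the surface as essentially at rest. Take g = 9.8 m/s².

The surface is effectively still and both ends are open, so ½v² = gh and v = √(2·9.8·7.00) = 11.7 m/s.

11.7 m/s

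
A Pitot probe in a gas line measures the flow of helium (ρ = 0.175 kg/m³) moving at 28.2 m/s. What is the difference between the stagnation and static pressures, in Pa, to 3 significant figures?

ΔP ≈ 69.6 Pa

The dynamic pressure equals the rise in static pressure at the stagnation point: ΔP = ½ρv².
ΔP = ½·0.175·28.2² = 69.6 Pa.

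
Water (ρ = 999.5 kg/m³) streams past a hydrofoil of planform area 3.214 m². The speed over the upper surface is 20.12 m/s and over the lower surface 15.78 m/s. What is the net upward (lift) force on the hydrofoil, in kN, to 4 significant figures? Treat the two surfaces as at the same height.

With equal heights on the two surfaces, Bernoulli gives P_lower − P_upper = ½ρ(v_upper² − v_lower²).
ΔP = ½·999.5·(20.12² − 15.78²) = 77860 Pa.
Lift = ΔP · A = 77860 × 3.214 = 250300 N.

250.3 kN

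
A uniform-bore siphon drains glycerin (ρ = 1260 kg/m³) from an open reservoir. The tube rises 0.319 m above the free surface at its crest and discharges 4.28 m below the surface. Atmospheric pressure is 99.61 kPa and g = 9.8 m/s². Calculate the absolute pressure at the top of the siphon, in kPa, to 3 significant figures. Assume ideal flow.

P_top ≈ 42.8 kPa

The outlet speed comes from Torricelli: v = √(2g·4.28) = 9.16 m/s.
The bore is uniform, so the speed at the crest is the same v. Bernoulli surface→crest: P_atm = P_top + ½ρv² + ρg·h_top.
P_top = 99610 − ½·1260·9.16² − 1260·9.8·0.319 = 42800 Pa.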